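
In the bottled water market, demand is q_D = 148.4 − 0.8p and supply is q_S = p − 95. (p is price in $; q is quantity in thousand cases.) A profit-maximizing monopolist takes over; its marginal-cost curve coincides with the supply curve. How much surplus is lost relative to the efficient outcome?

$232.15 thousand

In inverse form: demand p = 185.5 − 1.25q, supply p = 95 + q.
Competitive equilibrium: 185.5 − 1.25q = 95 + q → q* = 40.2222, p* = 135.2222.
Marginal revenue: MR = 185.5 − 2.5q. Set MR = MC: 185.5 − 2.5q = 95 + q → q_m = 25.8571.
Price p_m = 185.5 − 1.25·25.8571 = 153.1786; MC(q_m) = 95 + 1·25.8571 = 120.8571.
Competitive q* = 40.2222, so Δq = 14.3651; wedge = 153.1786 − 120.8571 = 32.3215.
The triangle = ½ × 14.3651 × 32.3215 = $232.15 thousand.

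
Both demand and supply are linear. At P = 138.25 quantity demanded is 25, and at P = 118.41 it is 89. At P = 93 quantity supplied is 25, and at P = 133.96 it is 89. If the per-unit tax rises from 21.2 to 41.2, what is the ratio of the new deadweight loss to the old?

Demand slope = (118.41 − 138.25)/(89 − 25) = −0.31, so P = 146 − 0.31Q.
Supply slope = (133.96 − 93)/(89 − 25) = 0.64, so P = 77 + 0.64Q.
Competitive equilibrium: 146 − 0.31Q = 77 + 0.64Q → Q* = 72.6316, P* = 123.4842.
For a per-unit tax t: ΔQ = t/0.95, so DWL = ½·t·(t/0.95) = t²/1.9.
At t = 21.2: DWL = 236.547. At t = 41.2: DWL = 893.389.
Ratio = (41.2/21.2)² = 3.777.

3.777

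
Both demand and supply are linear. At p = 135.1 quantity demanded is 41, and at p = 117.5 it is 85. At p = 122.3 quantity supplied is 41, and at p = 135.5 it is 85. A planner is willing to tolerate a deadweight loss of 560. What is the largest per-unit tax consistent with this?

28

Demand slope = (117.5 − 135.1)/(85 − 41) = −0.4, so p = 151.5 − 0.4q.
Supply slope = (135.5 − 122.3)/(85 − 41) = 0.3, so p = 110 + 0.3q.
Competitive equilibrium: 151.5 − 0.4q = 110 + 0.3q → q* = 59.2857, p* = 127.7857.
A tax t gives Δq = t/0.7 and wedge t, so DWL = t²/1.4.
t²/1.4 = 560 → t² = 784 → t = 28.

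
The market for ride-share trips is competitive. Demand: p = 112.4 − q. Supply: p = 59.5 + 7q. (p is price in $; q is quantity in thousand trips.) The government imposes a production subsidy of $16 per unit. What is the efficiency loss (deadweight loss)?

Competitive equilibrium: 112.4 − q = 59.5 + 7q → q* = 6.6125, p* = 105.7875.
The subsidy lowers effective supply by 16: p = 43.5 + 7q.
New quantity: 112.4 − q = 43.5 + 7q → q' = 8.6125.
Overproduction Δq = 8.6125 − 6.6125 = 2; wedge = subsidy = 16.
The triangle = ½ × 2 × 16 = $16 thousand.

$16 thousand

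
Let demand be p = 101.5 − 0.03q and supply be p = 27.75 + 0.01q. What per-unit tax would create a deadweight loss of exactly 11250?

30

Competitive equilibrium: 101.5 − 0.03q = 27.75 + 0.01q → q* = 1843.75, p* = 46.1875.
A tax t gives Δq = t/0.04 and wedge t, so DWL = t²/0.08.
t²/0.08 = 11250 → t² = 900 → t = 30.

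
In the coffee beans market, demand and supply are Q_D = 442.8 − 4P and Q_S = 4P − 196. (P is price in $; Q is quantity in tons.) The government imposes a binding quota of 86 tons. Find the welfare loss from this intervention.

In inverse form: demand P = 110.7 − 0.25Q, supply P = 49 + 0.25Q.
Competitive equilibrium: 110.7 − 0.25Q = 49 + 0.25Q → Q* = 123.4, P* = 79.85.
At Q = 86: demand price = 110.7 − 0.25·86 = 89.2; supply price = 49 + 0.25·86 = 70.5.
ΔQ = 123.4 − 86 = 37.4; wedge = 89.2 − 70.5 = 18.7.
Welfare loss = ½ × 37.4 × 18.7 = $349.69.

$349.69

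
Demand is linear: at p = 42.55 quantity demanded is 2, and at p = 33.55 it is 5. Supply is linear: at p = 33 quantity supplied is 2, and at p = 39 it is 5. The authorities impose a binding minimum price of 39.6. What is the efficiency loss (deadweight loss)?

Demand slope = (33.55 − 42.55)/(5 − 2) = −3, so p = 48.55 − 3q.
Supply slope = (39 − 33)/(5 − 2) = 2, so p = 29 + 2q.
Competitive equilibrium: 48.55 − 3q = 29 + 2q → q* = 3.91, p* = 36.82.
At the floor p = 39.6, quantity demanded = (48.55 − 39.6)/3 = 2.9833.
Sellers' marginal cost at q' = 2.9833: 29 + 2·2.9833 = 34.9666.
Δq = 3.91 − 2.9833 = 0.9267; wedge = 39.6 − 34.9666 = 4.6334.
The triangle = ½ × 0.9267 × 4.6334 = 2.15.

2.15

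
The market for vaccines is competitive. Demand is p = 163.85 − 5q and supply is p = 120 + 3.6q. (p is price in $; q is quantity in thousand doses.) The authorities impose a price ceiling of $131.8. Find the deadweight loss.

$14.26 thousand

Competitive equilibrium: 163.85 − 5q = 120 + 3.6q → q* = 5.0988, p* = 138.3558.
At the ceiling p = 131.8, quantity supplied = (131.8 − 120)/3.6 = 3.2778.
Willingness to pay at q' = 3.2778: 163.85 − 5·3.2778 = 147.461.
Δq = 5.0988 − 3.2778 = 1.821; wedge = 147.461 − 131.8 = 15.661.
DWL = ½ × 1.821 × 15.661 = $14.26 thousand.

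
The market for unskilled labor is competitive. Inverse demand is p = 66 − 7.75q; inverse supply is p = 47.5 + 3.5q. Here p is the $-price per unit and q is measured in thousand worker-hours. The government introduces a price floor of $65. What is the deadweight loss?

$12.92 thousand

Competitive equilibrium: 66 − 7.75q = 47.5 + 3.5q → q* = 1.6444, p* = 53.2556.
At the floor p = 65, quantity demanded = (66 − 65)/7.75 = 0.129.
Sellers' marginal cost at q' = 0.129: 47.5 + 3.5·0.129 = 47.9515.
Δq = 1.6444 − 0.129 = 1.5154; wedge = 65 − 47.9515 = 17.0485.
Welfare loss = ½ × 1.5154 × 17.0485 = $12.92 thousand.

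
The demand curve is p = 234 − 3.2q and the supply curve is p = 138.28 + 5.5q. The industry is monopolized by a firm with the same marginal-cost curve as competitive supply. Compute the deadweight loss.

Competitive equilibrium: 234 − 3.2q = 138.28 + 5.5q → q* = 11.0023, p* = 198.7926.
Marginal revenue: MR = 234 − 6.4q. Set MR = MC: 234 − 6.4q = 138.28 + 5.5q → q_m = 8.0437.
Price p_m = 234 − 3.2·8.0437 = 208.2602; MC(q_m) = 138.28 + 5.5·8.0437 = 182.5204.
Competitive q* = 11.0023, so Δq = 2.9586; wedge = 208.2602 − 182.5204 = 25.7398.
The triangle = ½ × 2.9586 × 25.7398 = 38.08.

38.08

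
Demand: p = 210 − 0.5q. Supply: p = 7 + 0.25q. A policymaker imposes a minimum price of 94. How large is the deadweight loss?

560.67

Competitive equilibrium: 210 − 0.5q = 7 + 0.25q → q* = 270.6667, p* = 74.6667.
At the floor p = 94, quantity demanded = (210 − 94)/0.5 = 232.
Sellers' marginal cost at q' = 232: 7 + 0.25·232 = 65.
Δq = 270.6667 − 232 = 38.6667; wedge = 94 − 65 = 29.
The triangle = ½ × 38.6667 × 29 = 560.67.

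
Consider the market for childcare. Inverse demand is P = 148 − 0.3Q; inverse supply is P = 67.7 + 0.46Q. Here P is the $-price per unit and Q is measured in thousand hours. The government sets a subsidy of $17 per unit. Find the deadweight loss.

Competitive equilibrium: 148 − 0.3Q = 67.7 + 0.46Q → Q* = 105.6579, P* = 116.3026.
The subsidy lowers effective supply by 17: P = 50.7 + 0.46Q.
New quantity: 148 − 0.3Q = 50.7 + 0.46Q → Q' = 128.0263.
Overproduction ΔQ = 128.0263 − 105.6579 = 22.3684; wedge = subsidy = 17.
The triangle = ½ × 22.3684 × 17 = $190.13 thousand.

$190.13 thousand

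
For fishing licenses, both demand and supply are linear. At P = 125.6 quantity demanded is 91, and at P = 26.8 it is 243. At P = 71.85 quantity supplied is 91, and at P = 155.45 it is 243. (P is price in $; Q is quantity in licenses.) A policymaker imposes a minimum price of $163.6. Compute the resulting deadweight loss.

Demand slope = (26.8 − 125.6)/(243 − 91) = −0.65, so P = 184.75 − 0.65Q.
Supply slope = (155.45 − 71.85)/(243 − 91) = 0.55, so P = 21.8 + 0.55Q.
Competitive equilibrium: 184.75 − 0.65Q = 21.8 + 0.55Q → Q* = 135.7917, P* = 96.4854.
At the floor P = 163.6, quantity demanded = (184.75 − 163.6)/0.65 = 32.5385.
Sellers' marginal cost at Q' = 32.5385: 21.8 + 0.55·32.5385 = 39.6962.
ΔQ = 135.7917 − 32.5385 = 103.2532; wedge = 163.6 − 39.6962 = 123.9038.
DWL = ½ × 103.2532 × 123.9038 = $6396.73.

$6396.73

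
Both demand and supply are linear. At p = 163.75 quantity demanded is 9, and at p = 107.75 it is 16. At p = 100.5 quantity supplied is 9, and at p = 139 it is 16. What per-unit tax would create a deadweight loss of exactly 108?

Demand slope = (107.75 − 163.75)/(16 − 9) = −8, so p = 235.75 − 8q.
Supply slope = (139 − 100.5)/(16 − 9) = 5.5, so p = 51 + 5.5q.
Competitive equilibrium: 235.75 − 8q = 51 + 5.5q → q* = 13.6852, p* = 126.2685.
A tax t gives Δq = t/13.5 and wedge t, so DWL = t²/27.
t²/27 = 108 → t² = 2916 → t = 54.

54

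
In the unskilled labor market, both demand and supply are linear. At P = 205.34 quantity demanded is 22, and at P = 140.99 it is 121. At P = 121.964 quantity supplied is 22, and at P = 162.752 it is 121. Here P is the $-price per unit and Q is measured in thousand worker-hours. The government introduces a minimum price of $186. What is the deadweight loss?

Demand slope = (140.99 − 205.34)/(121 − 22) = −0.65, so P = 219.64 − 0.65Q.
Supply slope = (162.752 − 121.964)/(121 − 22) = 0.412, so P = 112.9 + 0.412Q.
Competitive equilibrium: 219.64 − 0.65Q = 112.9 + 0.412Q → Q* = 100.50847, P* = 154.30949.
At the floor P = 186, quantity demanded = (219.64 − 186)/0.65 = 51.75385.
Sellers' marginal cost at Q' = 51.75385: 112.9 + 0.412·51.75385 = 134.22259.
ΔQ = 100.50847 − 51.75385 = 48.75462; wedge = 186 − 134.22259 = 51.77741.
DWL = ½ × 48.75462 × 51.77741 = $1262.19 thousand.

$1262.19 thousand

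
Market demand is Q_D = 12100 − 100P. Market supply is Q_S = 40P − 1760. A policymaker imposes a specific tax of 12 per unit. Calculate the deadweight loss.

2057.14

In inverse form: demand P = 121 − 0.01Q, supply P = 44 + 0.025Q.
Competitive equilibrium: 121 − 0.01Q = 44 + 0.025Q → Q* = 2200, P* = 99.
With the tax, the buyer price exceeds the seller price by 12: (121 − 0.01Q) − (44 + 0.025Q) = 12 → Q' = 1857.1429.
ΔQ = 2200 − 1857.1429 = 342.8571; the wedge equals the tax, 12.
The triangle = ½ × 342.8571 × 12 = 2057.14.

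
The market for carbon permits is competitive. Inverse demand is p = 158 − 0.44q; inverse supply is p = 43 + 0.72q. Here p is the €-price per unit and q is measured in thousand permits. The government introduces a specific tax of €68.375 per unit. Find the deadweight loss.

€2015.15 thousand

Competitive equilibrium: 158 − 0.44q = 43 + 0.72q → q* = 99.13793, p* = 114.37931.
With the tax, the buyer price exceeds the seller price by 68.375: (158 − 0.44q) − (43 + 0.72q) = 68.375 → q' = 40.19397.
Δq = 99.13793 − 40.19397 = 58.94396; the wedge equals the tax, 68.375.
DWL = ½ × 58.94396 × 68.375 = €2015.15 thousand.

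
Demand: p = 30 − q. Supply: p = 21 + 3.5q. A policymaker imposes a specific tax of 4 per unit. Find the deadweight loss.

1.78

Competitive equilibrium: 30 − q = 21 + 3.5q → q* = 2, p* = 28.
With the tax, the buyer price exceeds the seller price by 4: (30 − q) − (21 + 3.5q) = 4 → q' = 1.1111.
Δq = 2 − 1.1111 = 0.8889; the wedge equals the tax, 4.
DWL = ½ × 0.8889 × 4 = 1.78.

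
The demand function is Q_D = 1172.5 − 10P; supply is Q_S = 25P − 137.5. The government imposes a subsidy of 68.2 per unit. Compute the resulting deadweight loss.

16611.57

In inverse form: demand P = 117.25 − 0.1Q, supply P = 5.5 + 0.04Q.
Competitive equilibrium: 117.25 − 0.1Q = 5.5 + 0.04Q → Q* = 798.2143, P* = 37.4286.
The subsidy lowers effective supply by 68.2: P = 0.04Q − 62.7.
New quantity: 117.25 − 0.1Q = 0.04Q − 62.7 → Q' = 1285.3571.
Overproduction ΔQ = 1285.3571 − 798.2143 = 487.1428; wedge = subsidy = 68.2.
Deadweight loss = ½ × 487.1428 × 68.2 = 16611.57.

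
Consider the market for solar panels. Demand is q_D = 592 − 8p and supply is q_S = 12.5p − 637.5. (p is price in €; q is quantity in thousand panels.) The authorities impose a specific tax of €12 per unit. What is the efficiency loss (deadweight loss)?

In inverse form: demand p = 74 − 0.125q, supply p = 51 + 0.08q.
Competitive equilibrium: 74 − 0.125q = 51 + 0.08q → q* = 112.1951, p* = 59.9756.
With the tax, the buyer price exceeds the seller price by 12: (74 − 0.125q) − (51 + 0.08q) = 12 → q' = 53.6585.
Δq = 112.1951 − 53.6585 = 58.5366; the wedge equals the tax, 12.
Welfare loss = ½ × 58.5366 × 12 = €351.22 thousand.

€351.22 thousand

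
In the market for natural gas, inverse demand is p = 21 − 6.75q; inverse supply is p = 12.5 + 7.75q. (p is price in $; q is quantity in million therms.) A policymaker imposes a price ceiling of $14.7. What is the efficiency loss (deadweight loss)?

Competitive equilibrium: 21 − 6.75q = 12.5 + 7.75q → q* = 0.5862, p* = 17.0431.
At the ceiling p = 14.7, quantity supplied = (14.7 − 12.5)/7.75 = 0.2839.
Willingness to pay at q' = 0.2839: 21 − 6.75·0.2839 = 19.0837.
Δq = 0.5862 − 0.2839 = 0.3023; wedge = 19.0837 − 14.7 = 4.3837.
The triangle = ½ × 0.3023 × 4.3837 = $0.66 million.

$0.66 million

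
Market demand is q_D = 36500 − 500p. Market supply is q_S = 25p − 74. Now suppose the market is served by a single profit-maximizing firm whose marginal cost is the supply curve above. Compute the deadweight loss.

120.66

In inverse form: demand p = 73 − 0.002q, supply p = 2.96 + 0.04q.
Competitive equilibrium: 73 − 0.002q = 2.96 + 0.04q → q* = 1667.619, p* = 69.6648.
Marginal revenue: MR = 73 − 0.004q. Set MR = MC: 73 − 0.004q = 2.96 + 0.04q → q_m = 1591.8182.
Price p_m = 73 − 0.002·1591.8182 = 69.8164; MC(q_m) = 2.96 + 0.04·1591.8182 = 66.6327.
Competitive q* = 1667.619, so Δq = 75.8008; wedge = 69.8164 − 66.6327 = 3.1837.
Welfare loss = ½ × 75.8008 × 3.1837 = 120.66.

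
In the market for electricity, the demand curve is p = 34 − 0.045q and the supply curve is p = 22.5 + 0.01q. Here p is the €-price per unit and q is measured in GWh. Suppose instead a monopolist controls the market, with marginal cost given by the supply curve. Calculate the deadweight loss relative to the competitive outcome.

Competitive equilibrium: 34 − 0.045q = 22.5 + 0.01q → q* = 209.0909, p* = 24.5909.
Marginal revenue: MR = 34 − 0.09q. Set MR = MC: 34 − 0.09q = 22.5 + 0.01q → q_m = 115.
Price p_m = 34 − 0.045·115 = 28.825; MC(q_m) = 22.5 + 0.01·115 = 23.65.
Competitive q* = 209.0909, so Δq = 94.0909; wedge = 28.825 − 23.65 = 5.175.
DWL = ½ × 94.0909 × 5.175 = €243.46.

€243.46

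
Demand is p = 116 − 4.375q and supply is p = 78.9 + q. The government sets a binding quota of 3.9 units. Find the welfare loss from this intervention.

Competitive equilibrium: 116 − 4.375q = 78.9 + q → q* = 6.90233, p* = 85.80233.
At q = 3.9: demand price = 116 − 4.375·3.9 = 98.9375; supply price = 78.9 + 1·3.9 = 82.8.
Δq = 6.90233 − 3.9 = 3.00233; wedge = 98.9375 − 82.8 = 16.1375.
Deadweight loss = ½ × 3.00233 × 16.1375 = 24.23.

24.23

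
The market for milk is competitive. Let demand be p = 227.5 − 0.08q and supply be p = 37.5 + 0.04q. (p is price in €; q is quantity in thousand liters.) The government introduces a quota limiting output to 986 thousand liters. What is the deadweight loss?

€21408.43 thousand

Competitive equilibrium: 227.5 − 0.08q = 37.5 + 0.04q → q* = 1583.3333, p* = 100.8333.
At q = 986: demand price = 227.5 − 0.08·986 = 148.62; supply price = 37.5 + 0.04·986 = 76.94.
Δq = 1583.3333 − 986 = 597.3333; wedge = 148.62 − 76.94 = 71.68.
Deadweight loss = ½ × 597.3333 × 71.68 = €21408.43 thousand.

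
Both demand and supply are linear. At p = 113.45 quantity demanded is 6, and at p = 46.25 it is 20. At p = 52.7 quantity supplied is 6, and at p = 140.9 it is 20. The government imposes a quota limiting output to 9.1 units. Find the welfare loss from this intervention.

31.25

Demand slope = (46.25 − 113.45)/(20 − 6) = −4.8, so p = 142.25 − 4.8q.
Supply slope = (140.9 − 52.7)/(20 − 6) = 6.3, so p = 14.9 + 6.3q.
Competitive equilibrium: 142.25 − 4.8q = 14.9 + 6.3q → q* = 11.473, p* = 87.1797.
At q = 9.1: demand price = 142.25 − 4.8·9.1 = 98.57; supply price = 14.9 + 6.3·9.1 = 72.23.
Δq = 11.473 − 9.1 = 2.373; wedge = 98.57 − 72.23 = 26.34.
The triangle = ½ × 2.373 × 26.34 = 31.25.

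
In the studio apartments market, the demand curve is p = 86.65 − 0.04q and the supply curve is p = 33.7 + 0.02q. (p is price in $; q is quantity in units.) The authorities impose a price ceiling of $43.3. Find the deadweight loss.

Competitive equilibrium: 86.65 − 0.04q = 33.7 + 0.02q → q* = 882.5, p* = 51.35.
At the ceiling p = 43.3, quantity supplied = (43.3 − 33.7)/0.02 = 480.
Willingness to pay at q' = 480: 86.65 − 0.04·480 = 67.45.
Δq = 882.5 − 480 = 402.5; wedge = 67.45 − 43.3 = 24.15.
Welfare loss = ½ × 402.5 × 24.15 = $4860.19.

$4860.19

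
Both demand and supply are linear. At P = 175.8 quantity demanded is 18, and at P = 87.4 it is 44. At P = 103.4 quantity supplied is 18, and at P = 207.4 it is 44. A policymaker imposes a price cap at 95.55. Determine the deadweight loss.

510.51

Demand slope = (87.4 − 175.8)/(44 − 18) = −3.4, so P = 237 − 3.4Q.
Supply slope = (207.4 − 103.4)/(44 − 18) = 4, so P = 31.4 + 4Q.
Competitive equilibrium: 237 − 3.4Q = 31.4 + 4Q → Q* = 27.7838, P* = 142.5351.
At the ceiling P = 95.55, quantity supplied = (95.55 − 31.4)/4 = 16.0375.
Willingness to pay at Q' = 16.0375: 237 − 3.4·16.0375 = 182.4725.
ΔQ = 27.7838 − 16.0375 = 11.7463; wedge = 182.4725 − 95.55 = 86.9225.
Welfare loss = ½ × 11.7463 × 86.9225 = 510.51.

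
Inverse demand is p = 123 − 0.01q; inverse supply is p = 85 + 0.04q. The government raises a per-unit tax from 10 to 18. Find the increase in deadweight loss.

2240

Competitive equilibrium: 123 − 0.01q = 85 + 0.04q → q* = 760, p* = 115.4.
For a per-unit tax t: Δq = t/0.05, so DWL = ½·t·(t/0.05) = t²/0.1.
At t = 10: DWL = 1000. At t = 18: DWL = 3240.
Increase = 3240 − 1000 = 2240.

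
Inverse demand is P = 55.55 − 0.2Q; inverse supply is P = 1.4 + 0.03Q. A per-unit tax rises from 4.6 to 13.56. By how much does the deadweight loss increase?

Competitive equilibrium: 55.55 − 0.2Q = 1.4 + 0.03Q → Q* = 235.4348, P* = 8.463.
For a per-unit tax t: ΔQ = t/0.23, so DWL = ½·t·(t/0.23) = t²/0.46.
At t = 4.6: DWL = 46. At t = 13.56: DWL = 399.725.
Increase = 399.725 − 46 = 353.73.

353.73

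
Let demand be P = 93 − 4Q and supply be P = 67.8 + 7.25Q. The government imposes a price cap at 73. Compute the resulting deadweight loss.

13.04

Competitive equilibrium: 93 − 4Q = 67.8 + 7.25Q → Q* = 2.24, P* = 84.04.
At the ceiling P = 73, quantity supplied = (73 − 67.8)/7.25 = 0.7172.
Willingness to pay at Q' = 0.7172: 93 − 4·0.7172 = 90.1312.
ΔQ = 2.24 − 0.7172 = 1.5228; wedge = 90.1312 − 73 = 17.1312.
The triangle = ½ × 1.5228 × 17.1312 = 13.04.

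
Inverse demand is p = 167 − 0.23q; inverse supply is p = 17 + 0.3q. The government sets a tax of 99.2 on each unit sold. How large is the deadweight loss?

Competitive equilibrium: 167 − 0.23q = 17 + 0.3q → q* = 283.0189, p* = 101.9057.
With the tax, the buyer price exceeds the seller price by 99.2: (167 − 0.23q) − (17 + 0.3q) = 99.2 → q' = 95.8491.
Δq = 283.0189 − 95.8491 = 187.1698; the wedge equals the tax, 99.2.
Welfare loss = ½ × 187.1698 × 99.2 = 9283.62.

9283.62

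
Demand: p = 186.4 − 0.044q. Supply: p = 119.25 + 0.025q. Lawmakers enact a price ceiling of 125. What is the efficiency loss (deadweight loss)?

19055.35

Competitive equilibrium: 186.4 − 0.044q = 119.25 + 0.025q → q* = 973.1884, p* = 143.5797.
At the ceiling p = 125, quantity supplied = (125 − 119.25)/0.025 = 230.
Willingness to pay at q' = 230: 186.4 − 0.044·230 = 176.28.
Δq = 973.1884 − 230 = 743.1884; wedge = 176.28 − 125 = 51.28.
DWL = ½ × 743.1884 × 51.28 = 19055.35.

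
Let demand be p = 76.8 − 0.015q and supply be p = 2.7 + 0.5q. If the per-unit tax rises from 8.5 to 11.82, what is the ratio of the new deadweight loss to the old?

1.934

Competitive equilibrium: 76.8 − 0.015q = 2.7 + 0.5q → q* = 143.8835, p* = 74.6417.
For a per-unit tax t: Δq = t/0.515, so DWL = ½·t·(t/0.515) = t²/1.03.
At t = 8.5: DWL = 70.146. At t = 11.82: DWL = 135.643.
Ratio = (11.82/8.5)² = 1.934.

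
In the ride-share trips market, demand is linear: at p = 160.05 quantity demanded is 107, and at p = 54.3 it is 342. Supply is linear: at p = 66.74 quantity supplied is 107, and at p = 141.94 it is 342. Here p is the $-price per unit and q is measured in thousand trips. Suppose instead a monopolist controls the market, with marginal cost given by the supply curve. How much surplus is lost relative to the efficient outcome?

$2727.27 thousand

Demand slope = (54.3 − 160.05)/(342 − 107) = −0.45, so p = 208.2 − 0.45q.
Supply slope = (141.94 − 66.74)/(342 − 107) = 0.32, so p = 32.5 + 0.32q.
Competitive equilibrium: 208.2 − 0.45q = 32.5 + 0.32q → q* = 228.1818, p* = 105.5182.
Marginal revenue: MR = 208.2 − 0.9q. Set MR = MC: 208.2 − 0.9q = 32.5 + 0.32q → q_m = 144.0164.
Price p_m = 208.2 − 0.45·144.0164 = 143.3926; MC(q_m) = 32.5 + 0.32·144.0164 = 78.5852.
Competitive q* = 228.1818, so Δq = 84.1654; wedge = 143.3926 − 78.5852 = 64.8074.
The triangle = ½ × 84.1654 × 64.8074 = $2727.27 thousand.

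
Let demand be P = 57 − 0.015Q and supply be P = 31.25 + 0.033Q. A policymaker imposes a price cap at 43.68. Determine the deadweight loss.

Competitive equilibrium: 57 − 0.015Q = 31.25 + 0.033Q → Q* = 536.4583, P* = 48.9531.
At the ceiling P = 43.68, quantity supplied = (43.68 − 31.25)/0.033 = 376.6667.
Willingness to pay at Q' = 376.6667: 57 − 0.015·376.6667 = 51.35.
ΔQ = 536.4583 − 376.6667 = 159.7916; wedge = 51.35 − 43.68 = 7.67.
Welfare loss = ½ × 159.7916 × 7.67 = 612.80.

612.80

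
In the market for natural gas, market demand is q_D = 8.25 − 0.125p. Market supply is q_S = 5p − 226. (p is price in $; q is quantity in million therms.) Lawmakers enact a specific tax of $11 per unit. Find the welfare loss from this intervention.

In inverse form: demand p = 66 − 8q, supply p = 45.2 + 0.2q.
Competitive equilibrium: 66 − 8q = 45.2 + 0.2q → q* = 2.5366, p* = 45.7073.
With the tax, the buyer price exceeds the seller price by 11: (66 − 8q) − (45.2 + 0.2q) = 11 → q' = 1.1951.
Δq = 2.5366 − 1.1951 = 1.3415; the wedge equals the tax, 11.
DWL = ½ × 1.3415 × 11 = $7.38 million.

$7.38 million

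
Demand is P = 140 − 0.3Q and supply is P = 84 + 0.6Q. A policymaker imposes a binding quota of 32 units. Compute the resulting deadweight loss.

Competitive equilibrium: 140 − 0.3Q = 84 + 0.6Q → Q* = 62.2222, P* = 121.3333.
At Q = 32: demand price = 140 − 0.3·32 = 130.4; supply price = 84 + 0.6·32 = 103.2.
ΔQ = 62.2222 − 32 = 30.2222; wedge = 130.4 − 103.2 = 27.2.
The triangle = ½ × 30.2222 × 27.2 = 411.02.

411.02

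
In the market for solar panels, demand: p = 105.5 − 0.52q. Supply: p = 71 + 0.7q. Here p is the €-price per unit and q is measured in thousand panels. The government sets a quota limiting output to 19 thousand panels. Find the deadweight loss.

Competitive equilibrium: 105.5 − 0.52q = 71 + 0.7q → q* = 28.2787, p* = 90.7951.
At q = 19: demand price = 105.5 − 0.52·19 = 95.62; supply price = 71 + 0.7·19 = 84.3.
Δq = 28.2787 − 19 = 9.2787; wedge = 95.62 − 84.3 = 11.32.
The triangle = ½ × 9.2787 × 11.32 = €52.52 thousand.

€52.52 thousand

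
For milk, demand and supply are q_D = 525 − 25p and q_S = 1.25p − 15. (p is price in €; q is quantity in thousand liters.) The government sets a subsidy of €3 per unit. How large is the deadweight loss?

€5.36 thousand

In inverse form: demand p = 21 − 0.04q, supply p = 12 + 0.8q.
Competitive equilibrium: 21 − 0.04q = 12 + 0.8q → q* = 10.7143, p* = 20.5714.
The subsidy lowers effective supply by 3: p = 9 + 0.8q.
New quantity: 21 − 0.04q = 9 + 0.8q → q' = 14.2857.
Overproduction Δq = 14.2857 − 10.7143 = 3.5714; wedge = subsidy = 3.
The triangle = ½ × 3.5714 × 3 = €5.36 thousand.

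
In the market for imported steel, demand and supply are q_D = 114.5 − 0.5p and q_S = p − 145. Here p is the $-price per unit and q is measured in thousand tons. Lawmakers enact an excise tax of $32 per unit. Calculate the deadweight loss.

In inverse form: demand p = 229 − 2q, supply p = 145 + q.
Competitive equilibrium: 229 − 2q = 145 + q → q* = 28, p* = 173.
With the tax, the buyer price exceeds the seller price by 32: (229 − 2q) − (145 + q) = 32 → q' = 17.3333.
Δq = 28 − 17.3333 = 10.6667; the wedge equals the tax, 32.
Welfare loss = ½ × 10.6667 × 32 = $170.67 thousand.

$170.67 thousand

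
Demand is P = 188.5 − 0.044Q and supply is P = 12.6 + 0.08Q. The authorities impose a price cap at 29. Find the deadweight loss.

Competitive equilibrium: 188.5 − 0.044Q = 12.6 + 0.08Q → Q* = 1418.5484, P* = 126.0839.
At the ceiling P = 29, quantity supplied = (29 − 12.6)/0.08 = 205.
Willingness to pay at Q' = 205: 188.5 − 0.044·205 = 179.48.
ΔQ = 1418.5484 − 205 = 1213.5484; wedge = 179.48 − 29 = 150.48.
Welfare loss = ½ × 1213.5484 × 150.48 = 91307.38.

91307.38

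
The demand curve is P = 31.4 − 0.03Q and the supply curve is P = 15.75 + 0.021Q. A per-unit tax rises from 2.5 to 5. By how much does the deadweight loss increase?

183.82

Competitive equilibrium: 31.4 − 0.03Q = 15.75 + 0.021Q → Q* = 306.8627, P* = 22.1941.
For a per-unit tax t: ΔQ = t/0.051, so DWL = ½·t·(t/0.051) = t²/0.102.
At t = 2.5: DWL = 61.275. At t = 5: DWL = 245.098.
Increase = 245.098 − 61.275 = 183.82.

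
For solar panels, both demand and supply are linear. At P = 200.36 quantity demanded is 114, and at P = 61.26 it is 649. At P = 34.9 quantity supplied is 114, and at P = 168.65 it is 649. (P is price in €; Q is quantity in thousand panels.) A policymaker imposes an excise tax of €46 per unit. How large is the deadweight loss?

€2074.51 thousand

Demand slope = (61.26 − 200.36)/(649 − 114) = −0.26, so P = 230 − 0.26Q.
Supply slope = (168.65 − 34.9)/(649 − 114) = 0.25, so P = 6.4 + 0.25Q.
Competitive equilibrium: 230 − 0.26Q = 6.4 + 0.25Q → Q* = 438.4314, P* = 116.0078.
With the tax, the buyer price exceeds the seller price by 46: (230 − 0.26Q) − (6.4 + 0.25Q) = 46 → Q' = 348.2353.
ΔQ = 438.4314 − 348.2353 = 90.1961; the wedge equals the tax, 46.
The triangle = ½ × 90.1961 × 46 = €2074.51 thousand.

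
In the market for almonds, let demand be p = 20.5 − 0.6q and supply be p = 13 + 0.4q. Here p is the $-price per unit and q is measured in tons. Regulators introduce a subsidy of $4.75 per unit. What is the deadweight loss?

Competitive equilibrium: 20.5 − 0.6q = 13 + 0.4q → q* = 7.5, p* = 16.
The subsidy lowers effective supply by 4.75: p = 8.25 + 0.4q.
New quantity: 20.5 − 0.6q = 8.25 + 0.4q → q' = 12.25.
Overproduction Δq = 12.25 − 7.5 = 4.75; wedge = subsidy = 4.75.
The triangle = ½ × 4.75 × 4.75 = $11.28.

$11.28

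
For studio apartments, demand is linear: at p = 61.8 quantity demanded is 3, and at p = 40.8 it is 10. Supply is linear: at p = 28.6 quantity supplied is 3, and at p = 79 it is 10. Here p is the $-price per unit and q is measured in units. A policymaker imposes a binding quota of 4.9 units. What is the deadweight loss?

Demand slope = (40.8 − 61.8)/(10 − 3) = −3, so p = 70.8 − 3q.
Supply slope = (79 − 28.6)/(10 − 3) = 7.2, so p = 7 + 7.2q.
Competitive equilibrium: 70.8 − 3q = 7 + 7.2q → q* = 6.2549, p* = 52.0353.
At q = 4.9: demand price = 70.8 − 3·4.9 = 56.1; supply price = 7 + 7.2·4.9 = 42.28.
Δq = 6.2549 − 4.9 = 1.3549; wedge = 56.1 − 42.28 = 13.82.
Deadweight loss = ½ × 1.3549 × 13.82 = $9.36.

$9.36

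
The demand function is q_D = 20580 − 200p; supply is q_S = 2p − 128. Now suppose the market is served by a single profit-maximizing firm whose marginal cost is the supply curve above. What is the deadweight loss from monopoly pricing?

0.14

In inverse form: demand p = 102.9 − 0.005q, supply p = 64 + 0.5q.
Competitive equilibrium: 102.9 − 0.005q = 64 + 0.5q → q* = 77.0297, p* = 102.5149.
Marginal revenue: MR = 102.9 − 0.01q. Set MR = MC: 102.9 − 0.01q = 64 + 0.5q → q_m = 76.2745.
Price p_m = 102.9 − 0.005·76.2745 = 102.5186; MC(q_m) = 64 + 0.5·76.2745 = 102.1373.
Competitive q* = 77.0297, so Δq = 0.7552; wedge = 102.5186 − 102.1373 = 0.3813.
DWL = ½ × 0.7552 × 0.3813 = 0.14.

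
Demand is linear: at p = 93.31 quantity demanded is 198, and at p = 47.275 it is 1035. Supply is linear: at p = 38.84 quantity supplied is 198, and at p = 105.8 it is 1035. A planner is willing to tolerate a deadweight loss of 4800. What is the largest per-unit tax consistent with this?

36

Demand slope = (47.275 − 93.31)/(1035 − 198) = −0.055, so p = 104.2 − 0.055q.
Supply slope = (105.8 − 38.84)/(1035 − 198) = 0.08, so p = 23 + 0.08q.
Competitive equilibrium: 104.2 − 0.055q = 23 + 0.08q → q* = 601.4815, p* = 71.1185.
A tax t gives Δq = t/0.135 and wedge t, so DWL = t²/0.27.
t²/0.27 = 4800 → t² = 1296 → t = 36.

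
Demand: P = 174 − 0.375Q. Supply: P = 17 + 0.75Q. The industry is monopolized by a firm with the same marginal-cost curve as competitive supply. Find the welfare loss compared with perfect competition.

Competitive equilibrium: 174 − 0.375Q = 17 + 0.75Q → Q* = 139.5556, P* = 121.6667.
Marginal revenue: MR = 174 − 0.75Q. Set MR = MC: 174 − 0.75Q = 17 + 0.75Q → Q_m = 104.6667.
Price P_m = 174 − 0.375·104.6667 = 134.75; MC(Q_m) = 17 + 0.75·104.6667 = 95.5.
Competitive Q* = 139.5556, so ΔQ = 34.8889; wedge = 134.75 − 95.5 = 39.25.
DWL = ½ × 34.8889 × 39.25 = 684.69.

684.69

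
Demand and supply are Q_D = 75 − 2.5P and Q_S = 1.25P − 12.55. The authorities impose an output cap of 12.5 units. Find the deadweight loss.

In inverse form: demand P = 30 − 0.4Q, supply P = 10.04 + 0.8Q.
Competitive equilibrium: 30 − 0.4Q = 10.04 + 0.8Q → Q* = 16.6333, P* = 23.3467.
At Q = 12.5: demand price = 30 − 0.4·12.5 = 25; supply price = 10.04 + 0.8·12.5 = 20.04.
ΔQ = 16.6333 − 12.5 = 4.1333; wedge = 25 − 20.04 = 4.96.
Deadweight loss = ½ × 4.1333 × 4.96 = 10.25.

10.25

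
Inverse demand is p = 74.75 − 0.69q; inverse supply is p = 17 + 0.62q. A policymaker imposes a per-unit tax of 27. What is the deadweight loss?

Competitive equilibrium: 74.75 − 0.69q = 17 + 0.62q → q* = 44.084, p* = 44.3321.
With the tax, the buyer price exceeds the seller price by 27: (74.75 − 0.69q) − (17 + 0.62q) = 27 → q' = 23.4733.
Δq = 44.084 − 23.4733 = 20.6107; the wedge equals the tax, 27.
The triangle = ½ × 20.6107 × 27 = 278.24.

278.24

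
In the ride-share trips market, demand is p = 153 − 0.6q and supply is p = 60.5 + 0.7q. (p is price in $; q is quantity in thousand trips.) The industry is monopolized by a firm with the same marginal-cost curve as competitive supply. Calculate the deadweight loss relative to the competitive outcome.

Competitive equilibrium: 153 − 0.6q = 60.5 + 0.7q → q* = 71.15385, p* = 110.30769.
Marginal revenue: MR = 153 − 1.2q. Set MR = MC: 153 − 1.2q = 60.5 + 0.7q → q_m = 48.68421.
Price p_m = 153 − 0.6·48.68421 = 123.78947; MC(q_m) = 60.5 + 0.7·48.68421 = 94.57895.
Competitive q* = 71.15385, so Δq = 22.46964; wedge = 123.78947 − 94.57895 = 29.21052.
Welfare loss = ½ × 22.46964 × 29.21052 = $328.17 thousand.

$328.17 thousand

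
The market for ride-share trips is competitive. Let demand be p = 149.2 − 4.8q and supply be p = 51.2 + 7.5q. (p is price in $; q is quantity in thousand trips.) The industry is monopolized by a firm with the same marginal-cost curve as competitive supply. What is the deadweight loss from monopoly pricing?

$30.76 thousand

Competitive equilibrium: 149.2 − 4.8q = 51.2 + 7.5q → q* = 7.9675, p* = 110.9561.
Marginal revenue: MR = 149.2 − 9.6q. Set MR = MC: 149.2 − 9.6q = 51.2 + 7.5q → q_m = 5.731.
Price p_m = 149.2 − 4.8·5.731 = 121.6912; MC(q_m) = 51.2 + 7.5·5.731 = 94.1825.
Competitive q* = 7.9675, so Δq = 2.2365; wedge = 121.6912 − 94.1825 = 27.5087.
The triangle = ½ × 2.2365 × 27.5087 = $30.76 thousand.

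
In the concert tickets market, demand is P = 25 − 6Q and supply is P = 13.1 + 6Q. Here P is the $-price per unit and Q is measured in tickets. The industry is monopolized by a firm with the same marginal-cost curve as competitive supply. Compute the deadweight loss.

$0.66

Competitive equilibrium: 25 − 6Q = 13.1 + 6Q → Q* = 0.9917, P* = 19.05.
Marginal revenue: MR = 25 − 12Q. Set MR = MC: 25 − 12Q = 13.1 + 6Q → Q_m = 0.6611.
Price P_m = 25 − 6·0.6611 = 21.0334; MC(Q_m) = 13.1 + 6·0.6611 = 17.0666.
Competitive Q* = 0.9917, so ΔQ = 0.3306; wedge = 21.0334 − 17.0666 = 3.9668.
Deadweight loss = ½ × 0.3306 × 3.9668 = $0.66.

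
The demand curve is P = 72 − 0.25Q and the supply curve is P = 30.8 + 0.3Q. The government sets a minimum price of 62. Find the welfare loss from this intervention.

335.13

Competitive equilibrium: 72 − 0.25Q = 30.8 + 0.3Q → Q* = 74.9091, P* = 53.2727.
At the floor P = 62, quantity demanded = (72 − 62)/0.25 = 40.
Sellers' marginal cost at Q' = 40: 30.8 + 0.3·40 = 42.8.
ΔQ = 74.9091 − 40 = 34.9091; wedge = 62 − 42.8 = 19.2.
DWL = ½ × 34.9091 × 19.2 = 335.13.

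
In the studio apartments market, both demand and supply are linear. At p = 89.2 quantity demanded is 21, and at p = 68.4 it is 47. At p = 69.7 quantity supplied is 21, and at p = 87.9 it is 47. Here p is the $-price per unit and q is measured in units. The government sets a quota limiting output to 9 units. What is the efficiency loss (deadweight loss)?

$468.75

Demand slope = (68.4 − 89.2)/(47 − 21) = −0.8, so p = 106 − 0.8q.
Supply slope = (87.9 − 69.7)/(47 − 21) = 0.7, so p = 55 + 0.7q.
Competitive equilibrium: 106 − 0.8q = 55 + 0.7q → q* = 34, p* = 78.8.
At q = 9: demand price = 106 − 0.8·9 = 98.8; supply price = 55 + 0.7·9 = 61.3.
Δq = 34 − 9 = 25; wedge = 98.8 − 61.3 = 37.5.
Welfare loss = ½ × 25 × 37.5 = $468.75.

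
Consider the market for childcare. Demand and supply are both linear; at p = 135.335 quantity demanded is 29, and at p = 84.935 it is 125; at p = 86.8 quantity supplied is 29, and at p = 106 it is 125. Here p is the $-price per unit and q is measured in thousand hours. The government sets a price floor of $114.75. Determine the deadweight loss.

Demand slope = (84.935 − 135.335)/(125 − 29) = −0.525, so p = 150.56 − 0.525q.
Supply slope = (106 − 86.8)/(125 − 29) = 0.2, so p = 81 + 0.2q.
Competitive equilibrium: 150.56 − 0.525q = 81 + 0.2q → q* = 95.9448, p* = 100.189.
At the floor p = 114.75, quantity demanded = (150.56 − 114.75)/0.525 = 68.2095.
Sellers' marginal cost at q' = 68.2095: 81 + 0.2·68.2095 = 94.6419.
Δq = 95.9448 − 68.2095 = 27.7353; wedge = 114.75 − 94.6419 = 20.1081.
The triangle = ½ × 27.7353 × 20.1081 = $278.85 thousand.

$278.85 thousand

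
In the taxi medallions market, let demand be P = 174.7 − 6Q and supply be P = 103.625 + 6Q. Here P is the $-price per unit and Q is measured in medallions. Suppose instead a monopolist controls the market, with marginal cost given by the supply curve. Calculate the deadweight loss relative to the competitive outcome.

Competitive equilibrium: 174.7 − 6Q = 103.625 + 6Q → Q* = 5.9229, P* = 139.1625.
Marginal revenue: MR = 174.7 − 12Q. Set MR = MC: 174.7 − 12Q = 103.625 + 6Q → Q_m = 3.9486.
Price P_m = 174.7 − 6·3.9486 = 151.0084; MC(Q_m) = 103.625 + 6·3.9486 = 127.3166.
Competitive Q* = 5.9229, so ΔQ = 1.9743; wedge = 151.0084 − 127.3166 = 23.6918.
Deadweight loss = ½ × 1.9743 × 23.6918 = $23.39.

$23.39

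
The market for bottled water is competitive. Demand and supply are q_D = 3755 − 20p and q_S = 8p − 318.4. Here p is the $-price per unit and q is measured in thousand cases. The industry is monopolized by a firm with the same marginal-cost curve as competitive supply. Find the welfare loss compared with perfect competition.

$3088.42 thousand

In inverse form: demand p = 187.75 − 0.05q, supply p = 39.8 + 0.125q.
Competitive equilibrium: 187.75 − 0.05q = 39.8 + 0.125q → q* = 845.4286, p* = 145.4786.
Marginal revenue: MR = 187.75 − 0.1q. Set MR = MC: 187.75 − 0.1q = 39.8 + 0.125q → q_m = 657.5556.
Price p_m = 187.75 − 0.05·657.5556 = 154.8722; MC(q_m) = 39.8 + 0.125·657.5556 = 121.9945.
Competitive q* = 845.4286, so Δq = 187.873; wedge = 154.8722 − 121.9945 = 32.8777.
Deadweight loss = ½ × 187.873 × 32.8777 = $3088.42 thousand.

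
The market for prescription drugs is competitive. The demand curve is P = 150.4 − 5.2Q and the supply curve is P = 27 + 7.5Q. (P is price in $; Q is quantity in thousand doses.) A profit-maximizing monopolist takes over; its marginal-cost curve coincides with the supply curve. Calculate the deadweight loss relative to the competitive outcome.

Competitive equilibrium: 150.4 − 5.2Q = 27 + 7.5Q → Q* = 9.7165, P* = 99.874.
Marginal revenue: MR = 150.4 − 10.4Q. Set MR = MC: 150.4 − 10.4Q = 27 + 7.5Q → Q_m = 6.8939.
Price P_m = 150.4 − 5.2·6.8939 = 114.5517; MC(Q_m) = 27 + 7.5·6.8939 = 78.7043.
Competitive Q* = 9.7165, so ΔQ = 2.8226; wedge = 114.5517 − 78.7043 = 35.8474.
The triangle = ½ × 2.8226 × 35.8474 = $50.59 thousand.

$50.59 thousand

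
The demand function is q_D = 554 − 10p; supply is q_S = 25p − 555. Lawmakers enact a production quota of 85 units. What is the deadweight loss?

1620.32

In inverse form: demand p = 55.4 − 0.1q, supply p = 22.2 + 0.04q.
Competitive equilibrium: 55.4 − 0.1q = 22.2 + 0.04q → q* = 237.1429, p* = 31.6857.
At q = 85: demand price = 55.4 − 0.1·85 = 46.9; supply price = 22.2 + 0.04·85 = 25.6.
Δq = 237.1429 − 85 = 152.1429; wedge = 46.9 − 25.6 = 21.3.
Deadweight loss = ½ × 152.1429 × 21.3 = 1620.32.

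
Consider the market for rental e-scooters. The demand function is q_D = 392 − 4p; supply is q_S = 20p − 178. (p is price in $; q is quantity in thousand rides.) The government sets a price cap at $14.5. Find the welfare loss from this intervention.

In inverse form: demand p = 98 − 0.25q, supply p = 8.9 + 0.05q.
Competitive equilibrium: 98 − 0.25q = 8.9 + 0.05q → q* = 297, p* = 23.75.
At the ceiling p = 14.5, quantity supplied = (14.5 − 8.9)/0.05 = 112.
Willingness to pay at q' = 112: 98 − 0.25·112 = 70.
Δq = 297 − 112 = 185; wedge = 70 − 14.5 = 55.5.
Deadweight loss = ½ × 185 × 55.5 = $5133.75 thousand.

$5133.75 thousand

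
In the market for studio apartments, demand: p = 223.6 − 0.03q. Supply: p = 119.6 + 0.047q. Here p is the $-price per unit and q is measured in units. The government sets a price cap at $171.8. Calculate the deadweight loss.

Competitive equilibrium: 223.6 − 0.03q = 119.6 + 0.047q → q* = 1350.64935, p* = 183.08052.
At the ceiling p = 171.8, quantity supplied = (171.8 − 119.6)/0.047 = 1110.6383.
Willingness to pay at q' = 1110.6383: 223.6 − 0.03·1110.6383 = 190.28085.
Δq = 1350.64935 − 1110.6383 = 240.01105; wedge = 190.28085 − 171.8 = 18.48085.
Deadweight loss = ½ × 240.01105 × 18.48085 = $2217.80.

$2217.80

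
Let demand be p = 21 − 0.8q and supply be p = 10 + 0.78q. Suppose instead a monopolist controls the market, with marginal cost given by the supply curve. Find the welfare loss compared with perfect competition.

4.33

Competitive equilibrium: 21 − 0.8q = 10 + 0.78q → q* = 6.962, p* = 15.4304.
Marginal revenue: MR = 21 − 1.6q. Set MR = MC: 21 − 1.6q = 10 + 0.78q → q_m = 4.6218.
Price p_m = 21 − 0.8·4.6218 = 17.3026; MC(q_m) = 10 + 0.78·4.6218 = 13.605.
Competitive q* = 6.962, so Δq = 2.3402; wedge = 17.3026 − 13.605 = 3.6976.
Deadweight loss = ½ × 2.3402 × 3.6976 = 4.33.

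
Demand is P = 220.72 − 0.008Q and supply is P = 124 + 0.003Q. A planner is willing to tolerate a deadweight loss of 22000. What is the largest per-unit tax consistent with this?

Competitive equilibrium: 220.72 − 0.008Q = 124 + 0.003Q → Q* = 8792.7273, P* = 150.3782.
A tax t gives ΔQ = t/0.011 and wedge t, so DWL = t²/0.022.
t²/0.022 = 22000 → t² = 484 → t = 22.

22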